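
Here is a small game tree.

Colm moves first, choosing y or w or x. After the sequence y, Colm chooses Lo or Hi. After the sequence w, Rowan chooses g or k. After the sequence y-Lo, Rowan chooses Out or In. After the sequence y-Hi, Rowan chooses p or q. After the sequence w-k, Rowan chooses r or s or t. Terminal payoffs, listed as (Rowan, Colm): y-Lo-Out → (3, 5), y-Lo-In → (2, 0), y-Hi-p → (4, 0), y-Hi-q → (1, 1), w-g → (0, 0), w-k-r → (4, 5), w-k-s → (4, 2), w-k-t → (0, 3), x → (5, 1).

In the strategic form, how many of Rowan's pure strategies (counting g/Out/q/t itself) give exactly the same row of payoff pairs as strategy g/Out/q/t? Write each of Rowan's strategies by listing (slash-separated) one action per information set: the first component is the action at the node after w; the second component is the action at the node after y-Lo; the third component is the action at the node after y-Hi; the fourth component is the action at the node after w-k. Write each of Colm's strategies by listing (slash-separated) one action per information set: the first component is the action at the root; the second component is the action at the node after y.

3

Row for g/Out/q/t (columns y/Lo, y/Hi, w/Lo, w/Hi, x/Lo, x/Hi): (3,5) (1,1) (0,0) (0,0) (5,1) (5,1).
Under g/Out/q/t, Rowan's choice at the node after w-k can never be reached regardless of what Colm does, so varying those choices leaves every outcome unchanged.
Holding the reachable choices fixed and varying the unreachable one freely already gives 3 equivalent strategies.
No other strategy reproduces this row, so those 3 are the full class: g/Out/q/r, g/Out/q/s, g/Out/q/t.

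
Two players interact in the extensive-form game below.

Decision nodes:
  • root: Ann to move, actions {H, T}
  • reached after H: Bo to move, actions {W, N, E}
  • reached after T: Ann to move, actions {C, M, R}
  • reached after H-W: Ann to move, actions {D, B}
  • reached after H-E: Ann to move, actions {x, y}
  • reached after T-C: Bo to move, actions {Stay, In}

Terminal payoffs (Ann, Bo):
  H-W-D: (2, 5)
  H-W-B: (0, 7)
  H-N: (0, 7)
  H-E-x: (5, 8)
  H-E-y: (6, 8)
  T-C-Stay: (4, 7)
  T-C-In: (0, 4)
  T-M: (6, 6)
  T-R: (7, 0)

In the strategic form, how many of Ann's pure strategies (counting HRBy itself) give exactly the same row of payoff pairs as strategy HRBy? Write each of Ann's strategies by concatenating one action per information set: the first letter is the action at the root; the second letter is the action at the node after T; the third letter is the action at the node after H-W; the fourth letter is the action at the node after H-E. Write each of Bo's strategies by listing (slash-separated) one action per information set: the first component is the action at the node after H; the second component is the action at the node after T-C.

Row for HRBy (columns W/Stay, W/In, N/Stay, N/In, E/Stay, E/In): (0,7) (0,7) (0,7) (0,7) (6,8) (6,8).
Under HRBy, Ann's choice at the node after T can never be reached regardless of what Bo does, so varying those choices leaves every outcome unchanged.
Holding the reachable choices fixed and varying the unreachable one freely already gives 3 equivalent strategies.
No other strategy reproduces this row, so those 3 are the full class: HCBy, HMBy, HRBy.

3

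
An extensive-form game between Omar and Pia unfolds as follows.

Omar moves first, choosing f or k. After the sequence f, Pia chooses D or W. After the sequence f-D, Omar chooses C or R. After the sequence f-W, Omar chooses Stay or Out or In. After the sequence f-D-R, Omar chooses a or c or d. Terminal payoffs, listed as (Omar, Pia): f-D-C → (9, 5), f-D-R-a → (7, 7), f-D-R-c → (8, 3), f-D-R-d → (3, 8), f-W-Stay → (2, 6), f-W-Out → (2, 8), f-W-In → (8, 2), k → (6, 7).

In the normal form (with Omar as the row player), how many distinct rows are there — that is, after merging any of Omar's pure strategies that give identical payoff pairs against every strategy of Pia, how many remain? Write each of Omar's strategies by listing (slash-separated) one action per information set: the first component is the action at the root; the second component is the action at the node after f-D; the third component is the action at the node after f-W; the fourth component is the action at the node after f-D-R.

13

Omar has 36 pure strategies: f/C/Stay/a, f/C/Stay/c, f/C/Stay/d, f/C/Out/a, f/C/Out/c, f/C/Out/d, f/C/In/a, f/C/In/c, f/C/In/d, f/R/Stay/a, f/R/Stay/c, f/R/Stay/d, f/R/Out/a, f/R/Out/c, f/R/Out/d, f/R/In/a, f/R/In/c, f/R/In/d, k/C/Stay/a, k/C/Stay/c, k/C/Stay/d, k/C/Out/a, k/C/Out/c, k/C/Out/d, k/C/In/a, k/C/In/c, k/C/In/d, k/R/Stay/a, k/R/Stay/c, k/R/Stay/d, k/R/Out/a, k/R/Out/c, k/R/Out/d, k/R/In/a, k/R/In/c, k/R/In/d. Columns: D, W.
{f/C/Stay/a, f/C/Stay/c, f/C/Stay/d} → row (9,5) (2,6)
{f/C/Out/a, f/C/Out/c, f/C/Out/d} → row (9,5) (2,8)
{f/C/In/a, f/C/In/c, f/C/In/d} → row (9,5) (8,2)
{f/R/Stay/a} → row (7,7) (2,6)
{f/R/Stay/c} → row (8,3) (2,6)
{f/R/Stay/d} → row (3,8) (2,6)
{f/R/Out/a} → row (7,7) (2,8)
{f/R/Out/c} → row (8,3) (2,8)
{f/R/Out/d} → row (3,8) (2,8)
{f/R/In/a} → row (7,7) (8,2)
{f/R/In/c} → row (8,3) (8,2)
{f/R/In/d} → row (3,8) (8,2)
{k/C/Stay/a, k/C/Stay/c, k/C/Stay/d, k/C/Out/a, k/C/Out/c, k/C/Out/d, k/C/In/a, k/C/In/c, k/C/In/d, k/R/Stay/a, k/R/Stay/c, k/R/Stay/d, k/R/Out/a, k/R/Out/c, k/R/Out/d, k/R/In/a, k/R/In/c, k/R/In/d} → row (6,7) (6,7)
That's 13 distinct rows out of 36 strategies.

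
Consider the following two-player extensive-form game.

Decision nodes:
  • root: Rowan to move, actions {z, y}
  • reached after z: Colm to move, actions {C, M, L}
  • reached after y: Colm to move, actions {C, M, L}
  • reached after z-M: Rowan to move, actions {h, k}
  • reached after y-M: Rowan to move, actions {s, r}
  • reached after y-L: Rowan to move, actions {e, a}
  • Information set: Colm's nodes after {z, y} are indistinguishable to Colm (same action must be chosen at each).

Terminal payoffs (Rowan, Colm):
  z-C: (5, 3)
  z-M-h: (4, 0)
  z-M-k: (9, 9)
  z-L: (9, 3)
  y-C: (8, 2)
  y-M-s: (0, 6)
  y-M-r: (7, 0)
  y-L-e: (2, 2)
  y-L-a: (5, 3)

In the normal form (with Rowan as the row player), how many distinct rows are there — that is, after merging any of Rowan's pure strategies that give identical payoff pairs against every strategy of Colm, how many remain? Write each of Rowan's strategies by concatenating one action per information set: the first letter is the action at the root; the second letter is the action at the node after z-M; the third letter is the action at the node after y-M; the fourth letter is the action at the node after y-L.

6

Rowan has 16 pure strategies: zhse, zhsa, zhre, zhra, zkse, zksa, zkre, zkra, yhse, yhsa, yhre, yhra, ykse, yksa, ykre, ykra. Columns: C, M, L.
{zhse, zhsa, zhre, zhra} → row (5,3) (4,0) (9,3)
{zkse, zksa, zkre, zkra} → row (5,3) (9,9) (9,3)
{yhse, ykse} → row (8,2) (0,6) (2,2)
{yhsa, yksa} → row (8,2) (0,6) (5,3)
{yhre, ykre} → row (8,2) (7,0) (2,2)
{yhra, ykra} → row (8,2) (7,0) (5,3)
That's 6 distinct rows out of 16 strategies.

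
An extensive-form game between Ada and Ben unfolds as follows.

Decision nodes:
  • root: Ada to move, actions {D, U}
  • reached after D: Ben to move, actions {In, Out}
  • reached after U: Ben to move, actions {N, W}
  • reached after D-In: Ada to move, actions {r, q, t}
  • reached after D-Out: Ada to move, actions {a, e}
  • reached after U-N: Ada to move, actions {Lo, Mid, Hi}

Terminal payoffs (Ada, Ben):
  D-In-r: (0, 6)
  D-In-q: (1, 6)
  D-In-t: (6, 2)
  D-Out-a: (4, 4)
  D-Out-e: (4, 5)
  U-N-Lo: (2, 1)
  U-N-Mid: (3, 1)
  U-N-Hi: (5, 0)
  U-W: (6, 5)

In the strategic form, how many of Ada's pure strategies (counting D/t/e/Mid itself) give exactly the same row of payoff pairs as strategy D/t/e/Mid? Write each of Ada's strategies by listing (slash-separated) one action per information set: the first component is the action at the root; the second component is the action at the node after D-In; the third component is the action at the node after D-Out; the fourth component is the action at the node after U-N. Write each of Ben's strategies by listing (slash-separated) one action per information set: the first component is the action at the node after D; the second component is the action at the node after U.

Row for D/t/e/Mid (columns In/N, In/W, Out/N, Out/W): (6,2) (6,2) (4,5) (4,5).
Under D/t/e/Mid, Ada's choice at the node after U-N can never be reached regardless of what Ben does, so varying those choices leaves every outcome unchanged.
Holding the reachable choices fixed and varying the unreachable one freely already gives 3 equivalent strategies.
No other strategy reproduces this row, so those 3 are the full class: D/t/e/Lo, D/t/e/Mid, D/t/e/Hi.

3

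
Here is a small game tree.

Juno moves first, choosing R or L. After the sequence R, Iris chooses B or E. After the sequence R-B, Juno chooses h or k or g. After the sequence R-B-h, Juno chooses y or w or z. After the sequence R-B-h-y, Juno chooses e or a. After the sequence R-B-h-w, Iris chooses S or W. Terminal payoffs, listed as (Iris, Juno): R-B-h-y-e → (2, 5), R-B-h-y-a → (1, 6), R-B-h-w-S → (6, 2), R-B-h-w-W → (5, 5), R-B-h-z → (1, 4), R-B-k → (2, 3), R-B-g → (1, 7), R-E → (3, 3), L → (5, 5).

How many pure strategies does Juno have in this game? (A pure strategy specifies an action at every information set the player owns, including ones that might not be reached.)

Juno owns the root with actions {R, L} — two choices.
Juno owns the node after R-B with actions {h, k, g} — three choices.
Juno owns the node after R-B-h with actions {y, w, z} — three choices.
Juno owns the node after R-B-h-y with actions {e, a} — two choices.
A pure strategy fixes one action at each information set independently, so the count is the product 2 × 3 × 3 × 2 = 36.

36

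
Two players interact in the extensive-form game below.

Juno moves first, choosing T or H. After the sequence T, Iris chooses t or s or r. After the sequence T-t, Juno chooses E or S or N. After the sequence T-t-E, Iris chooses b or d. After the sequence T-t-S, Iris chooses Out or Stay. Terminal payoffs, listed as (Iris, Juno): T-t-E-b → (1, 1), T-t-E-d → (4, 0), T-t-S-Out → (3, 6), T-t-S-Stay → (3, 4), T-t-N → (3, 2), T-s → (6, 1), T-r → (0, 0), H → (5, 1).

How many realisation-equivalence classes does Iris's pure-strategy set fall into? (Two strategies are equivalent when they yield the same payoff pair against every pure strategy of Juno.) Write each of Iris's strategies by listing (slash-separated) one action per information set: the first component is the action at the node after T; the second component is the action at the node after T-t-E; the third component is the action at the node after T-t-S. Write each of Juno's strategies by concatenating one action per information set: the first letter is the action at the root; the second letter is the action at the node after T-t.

Iris has 12 pure strategies: t/b/Out, t/b/Stay, t/d/Out, t/d/Stay, s/b/Out, s/b/Stay, s/d/Out, s/d/Stay, r/b/Out, r/b/Stay, r/d/Out, r/d/Stay. Columns: TE, TS, TN, HE, HS, HN.
{t/b/Out} → row (1,1) (3,6) (3,2) (5,1) (5,1) (5,1)
{t/b/Stay} → row (1,1) (3,4) (3,2) (5,1) (5,1) (5,1)
{t/d/Out} → row (4,0) (3,6) (3,2) (5,1) (5,1) (5,1)
{t/d/Stay} → row (4,0) (3,4) (3,2) (5,1) (5,1) (5,1)
{s/b/Out, s/b/Stay, s/d/Out, s/d/Stay} → row (6,1) (6,1) (6,1) (5,1) (5,1) (5,1)
{r/b/Out, r/b/Stay, r/d/Out, r/d/Stay} → row (0,0) (0,0) (0,0) (5,1) (5,1) (5,1)
That's 6 distinct rows out of 12 strategies.

6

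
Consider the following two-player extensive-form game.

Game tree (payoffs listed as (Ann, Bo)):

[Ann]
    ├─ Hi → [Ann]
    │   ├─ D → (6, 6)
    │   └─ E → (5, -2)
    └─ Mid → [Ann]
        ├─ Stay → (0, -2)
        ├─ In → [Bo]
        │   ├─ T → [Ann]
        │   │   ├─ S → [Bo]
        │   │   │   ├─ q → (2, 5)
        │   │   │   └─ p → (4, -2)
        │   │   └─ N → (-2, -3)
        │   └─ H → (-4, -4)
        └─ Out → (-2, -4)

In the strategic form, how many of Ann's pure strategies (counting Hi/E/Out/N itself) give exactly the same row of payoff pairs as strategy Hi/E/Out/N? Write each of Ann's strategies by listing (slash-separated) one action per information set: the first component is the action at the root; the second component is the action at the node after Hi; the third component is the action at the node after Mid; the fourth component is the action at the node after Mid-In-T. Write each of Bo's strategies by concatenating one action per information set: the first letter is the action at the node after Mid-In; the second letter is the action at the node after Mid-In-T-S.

6

Row for Hi/E/Out/N (columns Tq, Tp, Hq, Hp): (5,-2) (5,-2) (5,-2) (5,-2).
Under Hi/E/Out/N, Ann's choice at the node after Mid and at the node after Mid-In-T can never be reached regardless of what Bo does, so varying those choices leaves every outcome unchanged.
Holding the reachable choices fixed and varying the unreachable ones freely already gives 3 × 2 = 6 equivalent strategies.
No other strategy reproduces this row, so those 6 are the full class: Hi/E/Stay/S, Hi/E/Stay/N, Hi/E/In/S, Hi/E/In/N, Hi/E/Out/S, Hi/E/Out/N.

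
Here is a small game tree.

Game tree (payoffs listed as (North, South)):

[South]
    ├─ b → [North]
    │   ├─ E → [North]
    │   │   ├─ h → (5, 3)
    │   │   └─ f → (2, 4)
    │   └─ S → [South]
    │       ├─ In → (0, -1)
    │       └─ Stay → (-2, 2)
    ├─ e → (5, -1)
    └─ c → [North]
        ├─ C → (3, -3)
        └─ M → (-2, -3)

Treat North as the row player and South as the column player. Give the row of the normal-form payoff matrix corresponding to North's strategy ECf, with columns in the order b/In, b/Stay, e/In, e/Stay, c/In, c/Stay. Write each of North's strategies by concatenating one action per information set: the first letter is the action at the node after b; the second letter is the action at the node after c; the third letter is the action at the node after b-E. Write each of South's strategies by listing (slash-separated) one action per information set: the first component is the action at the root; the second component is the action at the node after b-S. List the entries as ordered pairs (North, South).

(2,4) (2,4) (5,-1) (5,-1) (3,-3) (3,-3)

vs b/In: South plays b → North plays E at [b] → North plays f at [b-E] → (2, 4)
vs b/Stay: South plays b → North plays E at [b] → North plays f at [b-E] → (2, 4)
vs e/In: South plays e → (5, -1)
vs e/Stay: South plays e → (5, -1)
vs c/In: South plays c → North plays C at [c] → (3, -3)
vs c/Stay: South plays c → North plays C at [c] → (3, -3)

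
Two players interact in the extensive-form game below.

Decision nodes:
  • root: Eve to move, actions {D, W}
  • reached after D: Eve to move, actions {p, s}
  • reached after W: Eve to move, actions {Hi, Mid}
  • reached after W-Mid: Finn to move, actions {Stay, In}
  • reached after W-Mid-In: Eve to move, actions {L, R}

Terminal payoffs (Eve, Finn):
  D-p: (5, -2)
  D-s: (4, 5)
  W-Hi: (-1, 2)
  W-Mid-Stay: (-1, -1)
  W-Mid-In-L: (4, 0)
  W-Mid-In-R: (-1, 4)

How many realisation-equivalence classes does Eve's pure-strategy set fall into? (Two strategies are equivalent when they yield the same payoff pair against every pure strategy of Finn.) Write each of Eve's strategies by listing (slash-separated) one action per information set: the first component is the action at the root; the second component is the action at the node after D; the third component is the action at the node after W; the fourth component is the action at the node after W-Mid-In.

Eve has 16 pure strategies: D/p/Hi/L, D/p/Hi/R, D/p/Mid/L, D/p/Mid/R, D/s/Hi/L, D/s/Hi/R, D/s/Mid/L, D/s/Mid/R, W/p/Hi/L, W/p/Hi/R, W/p/Mid/L, W/p/Mid/R, W/s/Hi/L, W/s/Hi/R, W/s/Mid/L, W/s/Mid/R. Columns: Stay, In.
{D/p/Hi/L, D/p/Hi/R, D/p/Mid/L, D/p/Mid/R} → row (5,-2) (5,-2)
{D/s/Hi/L, D/s/Hi/R, D/s/Mid/L, D/s/Mid/R} → row (4,5) (4,5)
{W/p/Hi/L, W/p/Hi/R, W/s/Hi/L, W/s/Hi/R} → row (-1,2) (-1,2)
{W/p/Mid/L, W/s/Mid/L} → row (-1,-1) (4,0)
{W/p/Mid/R, W/s/Mid/R} → row (-1,-1) (-1,4)
That's 5 distinct rows out of 16 strategies.

5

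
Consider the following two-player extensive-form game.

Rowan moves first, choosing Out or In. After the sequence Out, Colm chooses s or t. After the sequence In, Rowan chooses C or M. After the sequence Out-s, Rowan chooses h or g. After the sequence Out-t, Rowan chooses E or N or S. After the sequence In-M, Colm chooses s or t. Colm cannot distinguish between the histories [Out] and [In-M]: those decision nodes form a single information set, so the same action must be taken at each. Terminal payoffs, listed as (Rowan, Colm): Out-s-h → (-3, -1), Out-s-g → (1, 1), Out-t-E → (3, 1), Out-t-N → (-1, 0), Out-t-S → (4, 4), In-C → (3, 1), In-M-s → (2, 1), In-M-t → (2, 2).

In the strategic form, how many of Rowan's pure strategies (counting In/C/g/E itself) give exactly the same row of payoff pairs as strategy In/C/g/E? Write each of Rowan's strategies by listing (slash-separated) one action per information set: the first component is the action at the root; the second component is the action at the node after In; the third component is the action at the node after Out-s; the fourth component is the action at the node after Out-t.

Row for In/C/g/E (columns s, t): (3,1) (3,1).
Under In/C/g/E, Rowan's choice at the node after Out-s and at the node after Out-t can never be reached regardless of what Colm does, so varying those choices leaves every outcome unchanged.
Holding the reachable choices fixed and varying the unreachable ones freely already gives 2 × 3 = 6 equivalent strategies.
No other strategy reproduces this row, so those 6 are the full class: In/C/h/E, In/C/h/N, In/C/h/S, In/C/g/E, In/C/g/N, In/C/g/S.

6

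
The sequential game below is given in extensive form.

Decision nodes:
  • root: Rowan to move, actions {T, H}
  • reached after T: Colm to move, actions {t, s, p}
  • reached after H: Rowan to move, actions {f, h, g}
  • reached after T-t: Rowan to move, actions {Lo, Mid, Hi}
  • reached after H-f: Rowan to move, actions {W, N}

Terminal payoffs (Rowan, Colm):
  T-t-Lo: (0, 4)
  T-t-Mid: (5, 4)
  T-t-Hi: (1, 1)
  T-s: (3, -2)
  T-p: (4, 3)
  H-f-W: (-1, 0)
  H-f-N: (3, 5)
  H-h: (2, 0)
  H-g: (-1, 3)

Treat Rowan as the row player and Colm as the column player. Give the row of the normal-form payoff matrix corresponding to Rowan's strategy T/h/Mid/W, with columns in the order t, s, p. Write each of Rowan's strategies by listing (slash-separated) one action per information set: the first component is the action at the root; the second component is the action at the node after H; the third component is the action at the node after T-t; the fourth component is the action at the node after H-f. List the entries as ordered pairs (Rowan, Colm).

vs t: Rowan plays T → Colm plays t at [T] → Rowan plays Mid at [T-t] → (5, 4)
vs s: Rowan plays T → Colm plays s at [T] → (3, -2)
vs p: Rowan plays T → Colm plays p at [T] → (4, 3)

(5,4) (3,-2) (4,3)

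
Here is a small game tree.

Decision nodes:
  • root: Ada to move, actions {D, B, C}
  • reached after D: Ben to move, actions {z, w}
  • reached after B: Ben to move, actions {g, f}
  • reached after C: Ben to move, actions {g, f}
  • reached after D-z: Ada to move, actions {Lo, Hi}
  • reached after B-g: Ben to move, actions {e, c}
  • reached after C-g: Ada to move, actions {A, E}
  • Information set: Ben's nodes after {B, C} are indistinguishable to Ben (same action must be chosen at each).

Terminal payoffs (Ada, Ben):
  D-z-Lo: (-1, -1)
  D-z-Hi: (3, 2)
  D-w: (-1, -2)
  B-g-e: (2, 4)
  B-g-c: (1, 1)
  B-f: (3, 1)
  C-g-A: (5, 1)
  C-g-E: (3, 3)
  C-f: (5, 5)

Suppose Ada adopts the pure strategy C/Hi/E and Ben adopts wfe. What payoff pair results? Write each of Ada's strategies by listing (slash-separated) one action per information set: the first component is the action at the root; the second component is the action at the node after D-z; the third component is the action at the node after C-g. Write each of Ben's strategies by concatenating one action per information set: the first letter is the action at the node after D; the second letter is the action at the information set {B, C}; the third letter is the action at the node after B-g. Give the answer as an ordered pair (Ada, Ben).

(5, 5)

Trace the play path from the root:
  Ada plays C
  Ben plays f at [C]
→ terminal payoff (5, 5).
(Ada's choice at the node after D-z is never reached on this path, so it doesn't affect the outcome.)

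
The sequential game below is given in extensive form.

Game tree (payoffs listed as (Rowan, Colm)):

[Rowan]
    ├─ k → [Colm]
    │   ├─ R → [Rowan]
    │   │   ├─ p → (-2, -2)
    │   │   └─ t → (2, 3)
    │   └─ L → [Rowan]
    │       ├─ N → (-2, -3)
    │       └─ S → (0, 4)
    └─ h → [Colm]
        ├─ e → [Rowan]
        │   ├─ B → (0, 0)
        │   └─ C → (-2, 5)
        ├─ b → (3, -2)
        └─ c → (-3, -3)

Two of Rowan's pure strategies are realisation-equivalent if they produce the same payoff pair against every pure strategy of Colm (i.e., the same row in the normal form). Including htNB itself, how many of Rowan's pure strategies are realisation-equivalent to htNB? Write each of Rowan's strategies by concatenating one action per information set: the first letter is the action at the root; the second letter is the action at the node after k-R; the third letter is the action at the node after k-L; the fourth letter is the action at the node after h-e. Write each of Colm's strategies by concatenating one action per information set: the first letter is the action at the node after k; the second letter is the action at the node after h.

Row for htNB (columns Re, Rb, Rc, Le, Lb, Lc): (0,0) (3,-2) (-3,-3) (0,0) (3,-2) (-3,-3).
Under htNB, Rowan's choice at the node after k-R and at the node after k-L can never be reached regardless of what Colm does, so varying those choices leaves every outcome unchanged.
Holding the reachable choices fixed and varying the unreachable ones freely already gives 2 × 2 = 4 equivalent strategies.
No other strategy reproduces this row, so those 4 are the full class: hpNB, hpSB, htNB, htSB.

4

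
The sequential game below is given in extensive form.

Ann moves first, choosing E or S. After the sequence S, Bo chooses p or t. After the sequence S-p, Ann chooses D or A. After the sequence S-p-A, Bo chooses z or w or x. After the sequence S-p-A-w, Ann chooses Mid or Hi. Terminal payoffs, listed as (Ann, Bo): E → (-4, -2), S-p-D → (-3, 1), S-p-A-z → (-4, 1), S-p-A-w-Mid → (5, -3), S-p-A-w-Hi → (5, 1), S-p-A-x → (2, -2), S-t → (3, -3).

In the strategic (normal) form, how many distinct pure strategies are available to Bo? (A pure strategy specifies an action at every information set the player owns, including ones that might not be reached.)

6

Bo owns the node after S with actions {p, t} — two choices.
Bo owns the node after S-p-A with actions {z, w, x} — three choices.
A pure strategy fixes one action at each information set independently, so the count is the product 2 × 3 = 6.
(For reference, Ann has 8 pure strategies, giving a 6×8 normal-form matrix.)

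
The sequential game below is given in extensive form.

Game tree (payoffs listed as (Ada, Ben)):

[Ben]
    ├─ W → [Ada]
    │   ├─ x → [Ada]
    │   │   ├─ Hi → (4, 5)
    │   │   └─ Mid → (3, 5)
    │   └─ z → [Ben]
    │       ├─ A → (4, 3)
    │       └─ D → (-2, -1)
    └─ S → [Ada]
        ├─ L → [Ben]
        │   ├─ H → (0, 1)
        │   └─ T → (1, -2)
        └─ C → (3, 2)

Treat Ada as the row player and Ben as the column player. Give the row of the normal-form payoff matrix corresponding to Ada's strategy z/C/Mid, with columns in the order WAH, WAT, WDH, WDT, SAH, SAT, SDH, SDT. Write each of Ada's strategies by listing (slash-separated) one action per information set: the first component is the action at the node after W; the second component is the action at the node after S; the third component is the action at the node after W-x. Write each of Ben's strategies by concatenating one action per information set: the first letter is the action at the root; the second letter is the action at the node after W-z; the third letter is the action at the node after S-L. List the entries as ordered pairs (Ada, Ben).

(4,3) (4,3) (-2,-1) (-2,-1) (3,2) (3,2) (3,2) (3,2)

vs WAH: Ben plays W → Ada plays z at [W] → Ben plays A at [W-z] → (4, 3)
vs WAT: Ben plays W → Ada plays z at [W] → Ben plays A at [W-z] → (4, 3)
vs WDH: Ben plays W → Ada plays z at [W] → Ben plays D at [W-z] → (-2, -1)
vs WDT: Ben plays W → Ada plays z at [W] → Ben plays D at [W-z] → (-2, -1)
vs SAH: Ben plays S → Ada plays C at [S] → (3, 2)
vs SAT: Ben plays S → Ada plays C at [S] → (3, 2)
vs SDH: Ben plays S → Ada plays C at [S] → (3, 2)
vs SDT: Ben plays S → Ada plays C at [S] → (3, 2)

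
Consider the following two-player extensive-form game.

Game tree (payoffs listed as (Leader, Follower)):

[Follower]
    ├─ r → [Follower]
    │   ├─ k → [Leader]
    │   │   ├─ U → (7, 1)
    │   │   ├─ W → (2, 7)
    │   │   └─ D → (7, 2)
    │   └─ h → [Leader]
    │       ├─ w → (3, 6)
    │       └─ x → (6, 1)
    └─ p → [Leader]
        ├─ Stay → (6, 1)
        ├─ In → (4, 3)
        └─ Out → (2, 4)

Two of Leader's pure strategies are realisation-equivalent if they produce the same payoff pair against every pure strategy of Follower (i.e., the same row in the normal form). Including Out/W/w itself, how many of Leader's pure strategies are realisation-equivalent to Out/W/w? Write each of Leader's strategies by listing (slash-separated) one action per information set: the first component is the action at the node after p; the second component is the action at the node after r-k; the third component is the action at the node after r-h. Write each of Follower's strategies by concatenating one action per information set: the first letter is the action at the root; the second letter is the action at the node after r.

Row for Out/W/w (columns rk, rh, pk, ph): (2,7) (3,6) (2,4) (2,4).
Every one of Leader's information sets is on the play path for some reply by Follower when Leader follows Out/W/w.
Changing the action at any of them therefore changes at least one column, so only Out/W/w itself gives this row.

1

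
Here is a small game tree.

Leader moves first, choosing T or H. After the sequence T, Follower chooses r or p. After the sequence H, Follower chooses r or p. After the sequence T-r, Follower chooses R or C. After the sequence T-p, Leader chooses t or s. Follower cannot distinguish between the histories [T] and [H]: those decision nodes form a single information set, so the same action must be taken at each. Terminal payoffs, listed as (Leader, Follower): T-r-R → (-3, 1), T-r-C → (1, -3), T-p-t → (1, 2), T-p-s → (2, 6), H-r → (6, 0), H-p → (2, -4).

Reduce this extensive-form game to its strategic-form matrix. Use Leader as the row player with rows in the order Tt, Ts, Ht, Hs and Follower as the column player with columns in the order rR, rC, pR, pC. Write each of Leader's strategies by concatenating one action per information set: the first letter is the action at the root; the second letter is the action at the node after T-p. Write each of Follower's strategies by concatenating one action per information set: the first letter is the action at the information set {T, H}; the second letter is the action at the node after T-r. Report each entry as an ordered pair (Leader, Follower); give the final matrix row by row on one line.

           rR       rC       pR       pC
  Tt   (-3,1)   (1,-3)    (1,2)    (1,2)
  Ts   (-3,1)   (1,-3)    (2,6)    (2,6)
  Ht    (6,0)    (6,0)   (2,-4)   (2,-4)
  Hs    (6,0)    (6,0)   (2,-4)   (2,-4)

Tt: (-3,1) (1,-3) (1,2) (1,2) | Ts: (-3,1) (1,-3) (2,6) (2,6) | Ht: (6,0) (6,0) (2,-4) (2,-4) | Hs: (6,0) (6,0) (2,-4) (2,-4)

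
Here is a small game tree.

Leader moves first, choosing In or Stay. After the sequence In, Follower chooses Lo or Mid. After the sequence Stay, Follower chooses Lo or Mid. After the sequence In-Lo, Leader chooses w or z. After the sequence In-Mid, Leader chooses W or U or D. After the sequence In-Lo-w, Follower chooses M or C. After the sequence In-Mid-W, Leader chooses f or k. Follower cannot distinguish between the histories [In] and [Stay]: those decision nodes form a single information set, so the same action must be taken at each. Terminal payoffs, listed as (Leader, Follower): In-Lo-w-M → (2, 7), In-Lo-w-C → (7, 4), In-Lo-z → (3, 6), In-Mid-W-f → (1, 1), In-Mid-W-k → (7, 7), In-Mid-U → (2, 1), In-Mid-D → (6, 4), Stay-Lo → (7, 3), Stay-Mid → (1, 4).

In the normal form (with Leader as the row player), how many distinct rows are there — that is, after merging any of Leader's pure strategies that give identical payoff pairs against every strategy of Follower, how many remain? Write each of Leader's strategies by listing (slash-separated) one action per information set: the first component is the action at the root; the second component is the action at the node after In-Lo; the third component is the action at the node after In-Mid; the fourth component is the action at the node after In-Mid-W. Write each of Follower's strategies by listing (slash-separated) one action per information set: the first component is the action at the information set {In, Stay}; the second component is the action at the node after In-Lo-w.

9

Leader has 24 pure strategies: In/w/W/f, In/w/W/k, In/w/U/f, In/w/U/k, In/w/D/f, In/w/D/k, In/z/W/f, In/z/W/k, In/z/U/f, In/z/U/k, In/z/D/f, In/z/D/k, Stay/w/W/f, Stay/w/W/k, Stay/w/U/f, Stay/w/U/k, Stay/w/D/f, Stay/w/D/k, Stay/z/W/f, Stay/z/W/k, Stay/z/U/f, Stay/z/U/k, Stay/z/D/f, Stay/z/D/k. Columns: Lo/M, Lo/C, Mid/M, Mid/C.
{In/w/W/f} → row (2,7) (7,4) (1,1) (1,1)
{In/w/W/k} → row (2,7) (7,4) (7,7) (7,7)
{In/w/U/f, In/w/U/k} → row (2,7) (7,4) (2,1) (2,1)
{In/w/D/f, In/w/D/k} → row (2,7) (7,4) (6,4) (6,4)
{In/z/W/f} → row (3,6) (3,6) (1,1) (1,1)
{In/z/W/k} → row (3,6) (3,6) (7,7) (7,7)
{In/z/U/f, In/z/U/k} → row (3,6) (3,6) (2,1) (2,1)
{In/z/D/f, In/z/D/k} → row (3,6) (3,6) (6,4) (6,4)
{Stay/w/W/f, Stay/w/W/k, Stay/w/U/f, Stay/w/U/k, Stay/w/D/f, Stay/w/D/k, Stay/z/W/f, Stay/z/W/k, Stay/z/U/f, Stay/z/U/k, Stay/z/D/f, Stay/z/D/k} → row (7,3) (7,3) (1,4) (1,4)
That's 9 distinct rows out of 24 strategies.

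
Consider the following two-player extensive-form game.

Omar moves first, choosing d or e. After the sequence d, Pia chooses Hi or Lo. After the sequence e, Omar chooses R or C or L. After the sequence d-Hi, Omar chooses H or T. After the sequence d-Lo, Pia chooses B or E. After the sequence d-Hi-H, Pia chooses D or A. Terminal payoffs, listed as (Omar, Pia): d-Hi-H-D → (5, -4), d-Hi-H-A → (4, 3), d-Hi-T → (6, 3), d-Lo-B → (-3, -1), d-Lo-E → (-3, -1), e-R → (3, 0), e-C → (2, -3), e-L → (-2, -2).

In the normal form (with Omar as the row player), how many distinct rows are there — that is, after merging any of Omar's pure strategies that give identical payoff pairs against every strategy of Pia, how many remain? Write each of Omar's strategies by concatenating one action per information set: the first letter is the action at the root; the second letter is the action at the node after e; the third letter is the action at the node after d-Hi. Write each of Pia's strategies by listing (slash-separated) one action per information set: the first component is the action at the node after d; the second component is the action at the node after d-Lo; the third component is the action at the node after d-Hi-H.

Omar has 12 pure strategies: dRH, dRT, dCH, dCT, dLH, dLT, eRH, eRT, eCH, eCT, eLH, eLT. Columns: Hi/B/D, Hi/B/A, Hi/E/D, Hi/E/A, Lo/B/D, Lo/B/A, Lo/E/D, Lo/E/A.
{dRH, dCH, dLH} → row (5,-4) (4,3) (5,-4) (4,3) (-3,-1) (-3,-1) (-3,-1) (-3,-1)
{dRT, dCT, dLT} → row (6,3) (6,3) (6,3) (6,3) (-3,-1) (-3,-1) (-3,-1) (-3,-1)
{eRH, eRT} → row (3,0) (3,0) (3,0) (3,0) (3,0) (3,0) (3,0) (3,0)
{eCH, eCT} → row (2,-3) (2,-3) (2,-3) (2,-3) (2,-3) (2,-3) (2,-3) (2,-3)
{eLH, eLT} → row (-2,-2) (-2,-2) (-2,-2) (-2,-2) (-2,-2) (-2,-2) (-2,-2) (-2,-2)
That's 5 distinct rows out of 12 strategies.

5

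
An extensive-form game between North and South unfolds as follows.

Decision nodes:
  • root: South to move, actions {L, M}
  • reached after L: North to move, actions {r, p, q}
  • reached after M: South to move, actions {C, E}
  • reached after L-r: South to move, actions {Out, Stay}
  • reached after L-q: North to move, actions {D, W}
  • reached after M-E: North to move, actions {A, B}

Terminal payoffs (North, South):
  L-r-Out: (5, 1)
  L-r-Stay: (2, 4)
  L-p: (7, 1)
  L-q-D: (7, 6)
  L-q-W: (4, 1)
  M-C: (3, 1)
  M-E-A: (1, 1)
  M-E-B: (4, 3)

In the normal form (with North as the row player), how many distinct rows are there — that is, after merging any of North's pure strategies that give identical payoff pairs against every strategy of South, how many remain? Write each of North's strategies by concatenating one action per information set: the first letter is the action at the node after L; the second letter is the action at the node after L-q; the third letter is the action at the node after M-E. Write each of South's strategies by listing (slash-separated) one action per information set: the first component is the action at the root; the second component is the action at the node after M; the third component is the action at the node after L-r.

North has 12 pure strategies: rDA, rDB, rWA, rWB, pDA, pDB, pWA, pWB, qDA, qDB, qWA, qWB. Columns: L/C/Out, L/C/Stay, L/E/Out, L/E/Stay, M/C/Out, M/C/Stay, M/E/Out, M/E/Stay.
{rDA, rWA} → row (5,1) (2,4) (5,1) (2,4) (3,1) (3,1) (1,1) (1,1)
{rDB, rWB} → row (5,1) (2,4) (5,1) (2,4) (3,1) (3,1) (4,3) (4,3)
{pDA, pWA} → row (7,1) (7,1) (7,1) (7,1) (3,1) (3,1) (1,1) (1,1)
{pDB, pWB} → row (7,1) (7,1) (7,1) (7,1) (3,1) (3,1) (4,3) (4,3)
{qDA} → row (7,6) (7,6) (7,6) (7,6) (3,1) (3,1) (1,1) (1,1)
{qDB} → row (7,6) (7,6) (7,6) (7,6) (3,1) (3,1) (4,3) (4,3)
{qWA} → row (4,1) (4,1) (4,1) (4,1) (3,1) (3,1) (1,1) (1,1)
{qWB} → row (4,1) (4,1) (4,1) (4,1) (3,1) (3,1) (4,3) (4,3)
That's 8 distinct rows out of 12 strategies.

8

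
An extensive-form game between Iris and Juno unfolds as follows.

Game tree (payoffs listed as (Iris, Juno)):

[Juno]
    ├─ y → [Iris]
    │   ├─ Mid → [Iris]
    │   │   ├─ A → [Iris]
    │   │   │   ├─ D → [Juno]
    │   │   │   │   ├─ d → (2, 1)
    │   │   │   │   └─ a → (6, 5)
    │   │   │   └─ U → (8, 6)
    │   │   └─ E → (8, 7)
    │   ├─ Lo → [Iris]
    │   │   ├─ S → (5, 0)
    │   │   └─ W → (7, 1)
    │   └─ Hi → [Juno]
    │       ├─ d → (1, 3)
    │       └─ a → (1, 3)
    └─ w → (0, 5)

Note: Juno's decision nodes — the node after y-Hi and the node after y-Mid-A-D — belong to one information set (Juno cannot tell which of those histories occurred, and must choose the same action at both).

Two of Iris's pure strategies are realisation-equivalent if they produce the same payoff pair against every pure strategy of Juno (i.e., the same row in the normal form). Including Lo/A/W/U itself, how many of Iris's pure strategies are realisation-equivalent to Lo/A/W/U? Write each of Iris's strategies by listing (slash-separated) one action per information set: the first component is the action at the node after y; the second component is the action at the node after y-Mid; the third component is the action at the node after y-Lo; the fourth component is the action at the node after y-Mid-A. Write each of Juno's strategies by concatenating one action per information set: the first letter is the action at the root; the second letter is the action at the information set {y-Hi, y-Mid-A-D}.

4

Row for Lo/A/W/U (columns yd, ya, wd, wa): (7,1) (7,1) (0,5) (0,5).
Under Lo/A/W/U, Iris's choice at the node after y-Mid and at the node after y-Mid-A can never be reached regardless of what Juno does, so varying those choices leaves every outcome unchanged.
Holding the reachable choices fixed and varying the unreachable ones freely already gives 2 × 2 = 4 equivalent strategies.
No other strategy reproduces this row, so those 4 are the full class: Lo/A/W/D, Lo/A/W/U, Lo/E/W/D, Lo/E/W/U.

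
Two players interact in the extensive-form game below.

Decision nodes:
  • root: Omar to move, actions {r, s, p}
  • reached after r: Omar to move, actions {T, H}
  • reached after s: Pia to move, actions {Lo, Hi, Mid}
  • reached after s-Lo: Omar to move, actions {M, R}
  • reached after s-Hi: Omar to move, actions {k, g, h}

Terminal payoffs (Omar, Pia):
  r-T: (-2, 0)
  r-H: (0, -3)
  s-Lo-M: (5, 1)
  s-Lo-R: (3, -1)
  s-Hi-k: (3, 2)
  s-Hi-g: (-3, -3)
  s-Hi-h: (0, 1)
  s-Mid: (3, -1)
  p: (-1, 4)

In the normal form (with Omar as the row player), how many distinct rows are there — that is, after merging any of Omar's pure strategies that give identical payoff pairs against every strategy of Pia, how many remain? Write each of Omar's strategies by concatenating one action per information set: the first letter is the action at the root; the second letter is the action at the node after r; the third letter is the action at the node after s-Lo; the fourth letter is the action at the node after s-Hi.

9

Omar has 36 pure strategies: rTMk, rTMg, rTMh, rTRk, rTRg, rTRh, rHMk, rHMg, rHMh, rHRk, rHRg, rHRh, sTMk, sTMg, sTMh, sTRk, sTRg, sTRh, sHMk, sHMg, sHMh, sHRk, sHRg, sHRh, pTMk, pTMg, pTMh, pTRk, pTRg, pTRh, pHMk, pHMg, pHMh, pHRk, pHRg, pHRh. Columns: Lo, Hi, Mid.
{rTMk, rTMg, rTMh, rTRk, rTRg, rTRh} → row (-2,0) (-2,0) (-2,0)
{rHMk, rHMg, rHMh, rHRk, rHRg, rHRh} → row (0,-3) (0,-3) (0,-3)
{sTMk, sHMk} → row (5,1) (3,2) (3,-1)
{sTMg, sHMg} → row (5,1) (-3,-3) (3,-1)
{sTMh, sHMh} → row (5,1) (0,1) (3,-1)
{sTRk, sHRk} → row (3,-1) (3,2) (3,-1)
{sTRg, sHRg} → row (3,-1) (-3,-3) (3,-1)
{sTRh, sHRh} → row (3,-1) (0,1) (3,-1)
{pTMk, pTMg, pTMh, pTRk, pTRg, pTRh, pHMk, pHMg, pHMh, pHRk, pHRg, pHRh} → row (-1,4) (-1,4) (-1,4)
That's 9 distinct rows out of 36 strategies.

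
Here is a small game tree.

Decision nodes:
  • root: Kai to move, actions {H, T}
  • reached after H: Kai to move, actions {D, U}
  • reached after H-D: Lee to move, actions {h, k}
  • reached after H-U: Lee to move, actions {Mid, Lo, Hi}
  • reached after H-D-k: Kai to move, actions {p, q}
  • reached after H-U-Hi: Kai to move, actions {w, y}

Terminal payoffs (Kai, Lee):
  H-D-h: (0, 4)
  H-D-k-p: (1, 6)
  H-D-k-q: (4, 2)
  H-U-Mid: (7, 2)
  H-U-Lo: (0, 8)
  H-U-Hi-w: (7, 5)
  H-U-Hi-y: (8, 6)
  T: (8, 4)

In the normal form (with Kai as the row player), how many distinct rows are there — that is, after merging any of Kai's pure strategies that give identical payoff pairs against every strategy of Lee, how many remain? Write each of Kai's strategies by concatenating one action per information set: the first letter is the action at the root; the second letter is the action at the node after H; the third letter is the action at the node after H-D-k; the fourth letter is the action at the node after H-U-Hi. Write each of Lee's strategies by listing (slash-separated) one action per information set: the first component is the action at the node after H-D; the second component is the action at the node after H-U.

5

Kai has 16 pure strategies: HDpw, HDpy, HDqw, HDqy, HUpw, HUpy, HUqw, HUqy, TDpw, TDpy, TDqw, TDqy, TUpw, TUpy, TUqw, TUqy. Columns: h/Mid, h/Lo, h/Hi, k/Mid, k/Lo, k/Hi.
{HDpw, HDpy} → row (0,4) (0,4) (0,4) (1,6) (1,6) (1,6)
{HDqw, HDqy} → row (0,4) (0,4) (0,4) (4,2) (4,2) (4,2)
{HUpw, HUqw} → row (7,2) (0,8) (7,5) (7,2) (0,8) (7,5)
{HUpy, HUqy} → row (7,2) (0,8) (8,6) (7,2) (0,8) (8,6)
{TDpw, TDpy, TDqw, TDqy, TUpw, TUpy, TUqw, TUqy} → row (8,4) (8,4) (8,4) (8,4) (8,4) (8,4)
That's 5 distinct rows out of 16 strategies.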